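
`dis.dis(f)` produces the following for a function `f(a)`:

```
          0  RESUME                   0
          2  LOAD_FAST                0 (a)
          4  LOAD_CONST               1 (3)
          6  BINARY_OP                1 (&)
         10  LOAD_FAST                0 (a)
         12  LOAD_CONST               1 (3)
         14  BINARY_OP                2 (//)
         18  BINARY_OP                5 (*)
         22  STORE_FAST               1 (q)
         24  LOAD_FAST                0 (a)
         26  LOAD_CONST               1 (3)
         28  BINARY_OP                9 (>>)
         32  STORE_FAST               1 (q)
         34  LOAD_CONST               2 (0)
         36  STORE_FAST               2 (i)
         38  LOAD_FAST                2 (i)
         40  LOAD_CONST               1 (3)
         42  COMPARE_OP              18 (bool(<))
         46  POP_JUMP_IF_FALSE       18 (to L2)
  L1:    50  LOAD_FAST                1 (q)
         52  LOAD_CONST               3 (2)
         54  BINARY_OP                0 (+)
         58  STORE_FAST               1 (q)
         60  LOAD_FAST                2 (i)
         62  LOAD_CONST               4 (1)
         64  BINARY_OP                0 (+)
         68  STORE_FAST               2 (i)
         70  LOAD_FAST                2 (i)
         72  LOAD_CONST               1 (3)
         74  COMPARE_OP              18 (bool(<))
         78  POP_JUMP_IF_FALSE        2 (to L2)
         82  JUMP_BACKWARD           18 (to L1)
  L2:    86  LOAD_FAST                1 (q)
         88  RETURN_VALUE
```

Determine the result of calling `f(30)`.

LOAD_FAST a → push 30. Stack: [30]
LOAD_CONST → push 3. Stack: [30, 3]
BINARY_OP & → 30 & 3 = 2. Stack: [2]
LOAD_FAST a → push 30. Stack: [2, 30]
LOAD_CONST → push 3. Stack: [2, 30, 3]
BINARY_OP // → 30 // 3 = 10. Stack: [2, 10]
BINARY_OP * → 2 * 10 = 20. Stack: [20]
STORE_FAST q → q=20. Stack: []
LOAD_FAST a → push 30. Stack: [30]
LOAD_CONST → push 3. Stack: [30, 3]
BINARY_OP >> → 30 >> 3 = 3. Stack: [3]
STORE_FAST q → q=3. Stack: []
LOAD_CONST → push 0. Stack: [0]
STORE_FAST i → i=0. Stack: []
LOAD_FAST i → push 0. Stack: [0]
LOAD_CONST → push 3. Stack: [0, 3]
COMPARE_OP bool(<) → 0 vs 3 = True. Stack: [True]
POP_JUMP_IF_FALSE → pop True; no jump. Stack: []
LOAD_FAST q → push 3. Stack: [3]
LOAD_CONST → push 2. Stack: [3, 2]
BINARY_OP + → 3 + 2 = 5. Stack: [5]
STORE_FAST q → q=5. Stack: []
LOAD_FAST i → push 0. Stack: [0]
LOAD_CONST → push 1. Stack: [0, 1]
BINARY_OP + → 0 + 1 = 1. Stack: [1]
STORE_FAST i → i=1. Stack: []
LOAD_FAST i → push 1. Stack: [1]
LOAD_CONST → push 3. Stack: [1, 3]
COMPARE_OP bool(<) → 1 vs 3 = True. Stack: [True]
POP_JUMP_IF_FALSE → pop True; no jump. Stack: []
LOAD_FAST q → push 5. Stack: [5]
LOAD_CONST → push 2. Stack: [5, 2]
BINARY_OP + → 5 + 2 = 7. Stack: [7]
STORE_FAST q → q=7. Stack: []
LOAD_FAST i → push 1. Stack: [1]
LOAD_CONST → push 1. Stack: [1, 1]
BINARY_OP + → 1 + 1 = 2. Stack: [2]
STORE_FAST i → i=2. Stack: []
LOAD_FAST i → push 2. Stack: [2]
LOAD_CONST → push 3. Stack: [2, 3]
COMPARE_OP bool(<) → 2 vs 3 = True. Stack: [True]
POP_JUMP_IF_FALSE → pop True; no jump. Stack: []
LOAD_FAST q → push 7. Stack: [7]
LOAD_CONST → push 2. Stack: [7, 2]
BINARY_OP + → 7 + 2 = 9. Stack: [9]
STORE_FAST q → q=9. Stack: []
LOAD_FAST i → push 2. Stack: [2]
LOAD_CONST → push 1. Stack: [2, 1]
BINARY_OP + → 2 + 1 = 3. Stack: [3]
STORE_FAST i → i=3. Stack: []
LOAD_FAST i → push 3. Stack: [3]
LOAD_CONST → push 3. Stack: [3, 3]
COMPARE_OP bool(<) → 3 vs 3 = False. Stack: [False]
POP_JUMP_IF_FALSE → pop False; jump. Stack: []
LOAD_FAST q → push 9. Stack: [9]
RETURN_VALUE → return 9.

9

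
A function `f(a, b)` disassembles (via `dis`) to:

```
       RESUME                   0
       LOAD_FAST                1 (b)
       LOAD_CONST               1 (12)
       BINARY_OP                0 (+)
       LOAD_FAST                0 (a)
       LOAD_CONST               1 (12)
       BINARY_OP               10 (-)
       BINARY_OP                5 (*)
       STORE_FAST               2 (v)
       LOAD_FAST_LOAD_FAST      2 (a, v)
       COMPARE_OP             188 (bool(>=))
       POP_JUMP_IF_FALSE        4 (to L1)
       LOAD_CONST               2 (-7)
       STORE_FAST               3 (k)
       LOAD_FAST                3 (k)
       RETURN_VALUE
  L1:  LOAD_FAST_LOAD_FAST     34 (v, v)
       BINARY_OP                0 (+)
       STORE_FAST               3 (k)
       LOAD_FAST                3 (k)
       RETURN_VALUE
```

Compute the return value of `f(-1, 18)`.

LOAD_FAST b → push 18. Stack: [18]
LOAD_CONST → push 12. Stack: [18, 12]
BINARY_OP + → 18 + 12 = 30. Stack: [30]
LOAD_FAST a → push -1. Stack: [30, -1]
LOAD_CONST → push 12. Stack: [30, -1, 12]
BINARY_OP - → -1 - 12 = -13. Stack: [30, -13]
BINARY_OP * → 30 * -13 = -390. Stack: [-390]
STORE_FAST v → v=-390. Stack: []
LOAD_FAST_LOAD_FAST a,v → push -1,-390. Stack: [-1, -390]
COMPARE_OP bool(>=) → -1 vs -390 = True. Stack: [True]
POP_JUMP_IF_FALSE → pop True; no jump. Stack: []
LOAD_CONST → push -7. Stack: [-7]
STORE_FAST k → k=-7. Stack: []
LOAD_FAST k → push -7. Stack: [-7]
RETURN_VALUE → return -7.

-7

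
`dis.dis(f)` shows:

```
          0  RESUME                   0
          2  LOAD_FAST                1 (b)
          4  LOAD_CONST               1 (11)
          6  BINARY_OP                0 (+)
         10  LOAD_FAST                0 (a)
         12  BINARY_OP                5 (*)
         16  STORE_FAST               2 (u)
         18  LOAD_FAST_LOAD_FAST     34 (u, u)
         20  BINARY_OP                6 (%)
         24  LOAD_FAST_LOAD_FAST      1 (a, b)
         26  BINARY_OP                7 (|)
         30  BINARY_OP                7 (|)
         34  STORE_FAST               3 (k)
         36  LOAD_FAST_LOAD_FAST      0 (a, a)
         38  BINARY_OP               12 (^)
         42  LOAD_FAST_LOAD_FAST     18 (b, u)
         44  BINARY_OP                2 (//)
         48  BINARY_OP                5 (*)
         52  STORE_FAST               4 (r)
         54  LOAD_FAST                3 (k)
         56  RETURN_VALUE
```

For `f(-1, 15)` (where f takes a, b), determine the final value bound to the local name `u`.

LOAD_FAST b → push 15. Stack: [15]
LOAD_CONST → push 11. Stack: [15, 11]
BINARY_OP + → 15 + 11 = 26. Stack: [26]
LOAD_FAST a → push -1. Stack: [26, -1]
BINARY_OP * → 26 * -1 = -26. Stack: [-26]
STORE_FAST u → u=-26. Stack: []
LOAD_FAST_LOAD_FAST u,u → push -26,-26. Stack: [-26, -26]
BINARY_OP % → -26 % -26 = 0. Stack: [0]
LOAD_FAST_LOAD_FAST a,b → push -1,15. Stack: [0, -1, 15]
BINARY_OP | → -1 | 15 = -1. Stack: [0, -1]
BINARY_OP | → 0 | -1 = -1. Stack: [-1]
STORE_FAST k → k=-1. Stack: []
LOAD_FAST_LOAD_FAST a,a → push -1,-1. Stack: [-1, -1]
BINARY_OP ^ → -1 ^ -1 = 0. Stack: [0]
LOAD_FAST_LOAD_FAST b,u → push 15,-26. Stack: [0, 15, -26]
BINARY_OP // → 15 // -26 = -1. Stack: [0, -1]
BINARY_OP * → 0 * -1 = 0. Stack: [0]
STORE_FAST r → r=0. Stack: []
LOAD_FAST k → push -1. Stack: [-1]
RETURN_VALUE → return -1.

-26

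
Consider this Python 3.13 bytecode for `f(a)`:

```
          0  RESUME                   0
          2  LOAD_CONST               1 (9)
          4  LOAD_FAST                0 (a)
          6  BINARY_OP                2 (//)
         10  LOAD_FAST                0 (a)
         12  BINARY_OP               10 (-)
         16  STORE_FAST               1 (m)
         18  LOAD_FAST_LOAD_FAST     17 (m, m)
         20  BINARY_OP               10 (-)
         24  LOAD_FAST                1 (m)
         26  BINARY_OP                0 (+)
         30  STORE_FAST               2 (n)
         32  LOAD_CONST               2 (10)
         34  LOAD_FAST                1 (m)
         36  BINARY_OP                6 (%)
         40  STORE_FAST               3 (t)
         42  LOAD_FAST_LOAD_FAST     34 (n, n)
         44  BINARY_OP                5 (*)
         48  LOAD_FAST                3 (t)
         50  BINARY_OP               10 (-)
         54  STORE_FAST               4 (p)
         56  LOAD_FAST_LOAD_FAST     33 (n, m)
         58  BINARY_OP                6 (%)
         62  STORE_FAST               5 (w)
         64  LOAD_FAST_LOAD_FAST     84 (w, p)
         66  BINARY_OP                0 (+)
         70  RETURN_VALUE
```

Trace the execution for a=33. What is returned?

LOAD_CONST → push 9. Stack: [9]
LOAD_FAST a → push 33. Stack: [9, 33]
BINARY_OP // → 9 // 33 = 0. Stack: [0]
LOAD_FAST a → push 33. Stack: [0, 33]
BINARY_OP - → 0 - 33 = -33. Stack: [-33]
STORE_FAST m → m=-33. Stack: []
LOAD_FAST_LOAD_FAST m,m → push -33,-33. Stack: [-33, -33]
BINARY_OP - → -33 - -33 = 0. Stack: [0]
LOAD_FAST m → push -33. Stack: [0, -33]
BINARY_OP + → 0 + -33 = -33. Stack: [-33]
STORE_FAST n → n=-33. Stack: []
LOAD_CONST → push 10. Stack: [10]
LOAD_FAST m → push -33. Stack: [10, -33]
BINARY_OP % → 10 % -33 = -23. Stack: [-23]
STORE_FAST t → t=-23. Stack: []
LOAD_FAST_LOAD_FAST n,n → push -33,-33. Stack: [-33, -33]
BINARY_OP * → -33 * -33 = 1089. Stack: [1089]
LOAD_FAST t → push -23. Stack: [1089, -23]
BINARY_OP - → 1089 - -23 = 1112. Stack: [1112]
STORE_FAST p → p=1112. Stack: []
LOAD_FAST_LOAD_FAST n,m → push -33,-33. Stack: [-33, -33]
BINARY_OP % → -33 % -33 = 0. Stack: [0]
STORE_FAST w → w=0. Stack: []
LOAD_FAST_LOAD_FAST w,p → push 0,1112. Stack: [0, 1112]
BINARY_OP + → 0 + 1112 = 1112. Stack: [1112]
RETURN_VALUE → return 1112.

1112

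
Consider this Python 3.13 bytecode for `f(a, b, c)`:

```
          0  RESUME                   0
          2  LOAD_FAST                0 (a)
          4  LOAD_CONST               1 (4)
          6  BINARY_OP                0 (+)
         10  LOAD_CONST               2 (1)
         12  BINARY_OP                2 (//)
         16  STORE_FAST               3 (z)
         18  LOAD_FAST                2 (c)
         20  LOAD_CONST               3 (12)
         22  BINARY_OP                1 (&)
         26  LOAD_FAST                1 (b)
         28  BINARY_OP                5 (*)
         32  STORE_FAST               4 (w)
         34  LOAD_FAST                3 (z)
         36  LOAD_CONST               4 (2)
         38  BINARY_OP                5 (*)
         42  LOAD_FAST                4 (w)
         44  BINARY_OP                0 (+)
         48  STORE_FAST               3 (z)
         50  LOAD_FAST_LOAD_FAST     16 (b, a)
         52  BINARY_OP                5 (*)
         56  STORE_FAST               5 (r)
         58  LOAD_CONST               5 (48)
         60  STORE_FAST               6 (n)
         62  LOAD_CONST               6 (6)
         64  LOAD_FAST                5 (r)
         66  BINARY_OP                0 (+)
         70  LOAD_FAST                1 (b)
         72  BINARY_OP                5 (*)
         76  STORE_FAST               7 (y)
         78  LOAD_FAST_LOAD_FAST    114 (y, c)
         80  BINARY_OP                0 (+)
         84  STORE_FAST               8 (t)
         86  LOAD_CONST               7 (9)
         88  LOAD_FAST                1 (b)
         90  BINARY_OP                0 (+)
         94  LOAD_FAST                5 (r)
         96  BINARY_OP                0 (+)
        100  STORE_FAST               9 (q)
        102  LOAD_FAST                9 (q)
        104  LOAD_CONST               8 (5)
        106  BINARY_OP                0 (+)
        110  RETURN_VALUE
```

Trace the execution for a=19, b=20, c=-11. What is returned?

LOAD_FAST a → push 19. Stack: [19]
LOAD_CONST → push 4. Stack: [19, 4]
BINARY_OP + → 19 + 4 = 23. Stack: [23]
LOAD_CONST → push 1. Stack: [23, 1]
BINARY_OP // → 23 // 1 = 23. Stack: [23]
STORE_FAST z → z=23. Stack: []
LOAD_FAST c → push -11. Stack: [-11]
LOAD_CONST → push 12. Stack: [-11, 12]
BINARY_OP & → -11 & 12 = 4. Stack: [4]
LOAD_FAST b → push 20. Stack: [4, 20]
BINARY_OP * → 4 * 20 = 80. Stack: [80]
STORE_FAST w → w=80. Stack: []
LOAD_FAST z → push 23. Stack: [23]
LOAD_CONST → push 2. Stack: [23, 2]
BINARY_OP * → 23 * 2 = 46. Stack: [46]
LOAD_FAST w → push 80. Stack: [46, 80]
BINARY_OP + → 46 + 80 = 126. Stack: [126]
STORE_FAST z → z=126. Stack: []
LOAD_FAST_LOAD_FAST b,a → push 20,19. Stack: [20, 19]
BINARY_OP * → 20 * 19 = 380. Stack: [380]
STORE_FAST r → r=380. Stack: []
LOAD_CONST → push 48. Stack: [48]
STORE_FAST n → n=48. Stack: []
LOAD_CONST → push 6. Stack: [6]
LOAD_FAST r → push 380. Stack: [6, 380]
BINARY_OP + → 6 + 380 = 386. Stack: [386]
LOAD_FAST b → push 20. Stack: [386, 20]
BINARY_OP * → 386 * 20 = 7720. Stack: [7720]
STORE_FAST y → y=7720. Stack: []
LOAD_FAST_LOAD_FAST y,c → push 7720,-11. Stack: [7720, -11]
BINARY_OP + → 7720 + -11 = 7709. Stack: [7709]
STORE_FAST t → t=7709. Stack: []
LOAD_CONST → push 9. Stack: [9]
LOAD_FAST b → push 20. Stack: [9, 20]
BINARY_OP + → 9 + 20 = 29. Stack: [29]
LOAD_FAST r → push 380. Stack: [29, 380]
BINARY_OP + → 29 + 380 = 409. Stack: [409]
STORE_FAST q → q=409. Stack: []
LOAD_FAST q → push 409. Stack: [409]
LOAD_CONST → push 5. Stack: [409, 5]
BINARY_OP + → 409 + 5 = 414. Stack: [414]
RETURN_VALUE → return 414.

414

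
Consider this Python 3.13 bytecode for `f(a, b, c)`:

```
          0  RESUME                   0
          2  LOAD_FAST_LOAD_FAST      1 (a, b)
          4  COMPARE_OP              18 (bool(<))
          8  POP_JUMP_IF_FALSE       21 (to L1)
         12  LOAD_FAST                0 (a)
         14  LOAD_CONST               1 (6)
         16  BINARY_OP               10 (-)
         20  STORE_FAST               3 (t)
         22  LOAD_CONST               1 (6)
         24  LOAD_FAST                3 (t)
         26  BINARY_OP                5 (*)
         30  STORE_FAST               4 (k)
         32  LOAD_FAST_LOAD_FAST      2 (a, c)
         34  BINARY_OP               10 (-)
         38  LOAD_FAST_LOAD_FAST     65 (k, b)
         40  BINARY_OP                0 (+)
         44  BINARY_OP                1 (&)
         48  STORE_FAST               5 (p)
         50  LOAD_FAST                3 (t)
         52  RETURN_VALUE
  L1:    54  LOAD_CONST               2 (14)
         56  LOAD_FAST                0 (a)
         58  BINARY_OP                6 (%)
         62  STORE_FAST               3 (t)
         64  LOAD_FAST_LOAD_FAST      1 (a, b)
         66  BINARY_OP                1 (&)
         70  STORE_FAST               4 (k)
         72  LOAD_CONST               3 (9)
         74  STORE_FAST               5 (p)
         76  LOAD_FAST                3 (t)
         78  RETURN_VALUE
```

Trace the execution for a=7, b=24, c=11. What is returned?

1

LOAD_FAST_LOAD_FAST a,b → push 7,24. Stack: [7, 24]
COMPARE_OP bool(<) → 7 vs 24 = True. Stack: [True]
POP_JUMP_IF_FALSE → pop True; no jump. Stack: []
LOAD_FAST a → push 7. Stack: [7]
LOAD_CONST → push 6. Stack: [7, 6]
BINARY_OP - → 7 - 6 = 1. Stack: [1]
STORE_FAST t → t=1. Stack: []
LOAD_CONST → push 6. Stack: [6]
LOAD_FAST t → push 1. Stack: [6, 1]
BINARY_OP * → 6 * 1 = 6. Stack: [6]
STORE_FAST k → k=6. Stack: []
LOAD_FAST_LOAD_FAST a,c → push 7,11. Stack: [7, 11]
BINARY_OP - → 7 - 11 = -4. Stack: [-4]
LOAD_FAST_LOAD_FAST k,b → push 6,24. Stack: [-4, 6, 24]
BINARY_OP + → 6 + 24 = 30. Stack: [-4, 30]
BINARY_OP & → -4 & 30 = 28. Stack: [28]
STORE_FAST p → p=28. Stack: []
LOAD_FAST t → push 1. Stack: [1]
RETURN_VALUE → return 1.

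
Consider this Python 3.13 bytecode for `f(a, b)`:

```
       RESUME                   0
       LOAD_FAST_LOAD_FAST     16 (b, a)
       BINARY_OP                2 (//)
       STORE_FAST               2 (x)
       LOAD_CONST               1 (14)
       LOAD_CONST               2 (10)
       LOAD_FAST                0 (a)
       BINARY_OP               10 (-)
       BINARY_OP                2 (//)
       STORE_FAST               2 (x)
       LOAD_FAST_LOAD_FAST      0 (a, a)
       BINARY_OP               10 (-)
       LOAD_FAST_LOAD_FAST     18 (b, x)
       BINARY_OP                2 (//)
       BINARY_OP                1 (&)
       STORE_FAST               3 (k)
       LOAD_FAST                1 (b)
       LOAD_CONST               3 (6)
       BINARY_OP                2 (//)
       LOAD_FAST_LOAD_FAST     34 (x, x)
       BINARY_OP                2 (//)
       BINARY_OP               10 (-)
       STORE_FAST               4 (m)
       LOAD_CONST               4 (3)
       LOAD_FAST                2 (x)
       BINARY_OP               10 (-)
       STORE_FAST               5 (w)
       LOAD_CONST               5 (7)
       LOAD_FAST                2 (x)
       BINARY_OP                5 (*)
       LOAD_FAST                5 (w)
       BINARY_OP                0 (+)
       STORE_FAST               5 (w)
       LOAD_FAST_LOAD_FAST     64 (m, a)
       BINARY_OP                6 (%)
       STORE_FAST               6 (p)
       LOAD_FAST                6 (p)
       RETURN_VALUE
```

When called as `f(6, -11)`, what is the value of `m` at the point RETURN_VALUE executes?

-3

LOAD_FAST_LOAD_FAST b,a → push -11,6. Stack: [-11, 6]
BINARY_OP // → -11 // 6 = -2. Stack: [-2]
STORE_FAST x → x=-2. Stack: []
LOAD_CONST → push 14. Stack: [14]
LOAD_CONST → push 10. Stack: [14, 10]
LOAD_FAST a → push 6. Stack: [14, 10, 6]
BINARY_OP - → 10 - 6 = 4. Stack: [14, 4]
BINARY_OP // → 14 // 4 = 3. Stack: [3]
STORE_FAST x → x=3. Stack: []
LOAD_FAST_LOAD_FAST a,a → push 6,6. Stack: [6, 6]
BINARY_OP - → 6 - 6 = 0. Stack: [0]
LOAD_FAST_LOAD_FAST b,x → push -11,3. Stack: [0, -11, 3]
BINARY_OP // → -11 // 3 = -4. Stack: [0, -4]
BINARY_OP & → 0 & -4 = 0. Stack: [0]
STORE_FAST k → k=0. Stack: []
LOAD_FAST b → push -11. Stack: [-11]
LOAD_CONST → push 6. Stack: [-11, 6]
BINARY_OP // → -11 // 6 = -2. Stack: [-2]
LOAD_FAST_LOAD_FAST x,x → push 3,3. Stack: [-2, 3, 3]
BINARY_OP // → 3 // 3 = 1. Stack: [-2, 1]
BINARY_OP - → -2 - 1 = -3. Stack: [-3]
STORE_FAST m → m=-3. Stack: []
LOAD_CONST → push 3. Stack: [3]
LOAD_FAST x → push 3. Stack: [3, 3]
BINARY_OP - → 3 - 3 = 0. Stack: [0]
STORE_FAST w → w=0. Stack: []
LOAD_CONST → push 7. Stack: [7]
LOAD_FAST x → push 3. Stack: [7, 3]
BINARY_OP * → 7 * 3 = 21. Stack: [21]
LOAD_FAST w → push 0. Stack: [21, 0]
BINARY_OP + → 21 + 0 = 21. Stack: [21]
STORE_FAST w → w=21. Stack: []
LOAD_FAST_LOAD_FAST m,a → push -3,6. Stack: [-3, 6]
BINARY_OP % → -3 % 6 = 3. Stack: [3]
STORE_FAST p → p=3. Stack: []
LOAD_FAST p → push 3. Stack: [3]
RETURN_VALUE → return 3.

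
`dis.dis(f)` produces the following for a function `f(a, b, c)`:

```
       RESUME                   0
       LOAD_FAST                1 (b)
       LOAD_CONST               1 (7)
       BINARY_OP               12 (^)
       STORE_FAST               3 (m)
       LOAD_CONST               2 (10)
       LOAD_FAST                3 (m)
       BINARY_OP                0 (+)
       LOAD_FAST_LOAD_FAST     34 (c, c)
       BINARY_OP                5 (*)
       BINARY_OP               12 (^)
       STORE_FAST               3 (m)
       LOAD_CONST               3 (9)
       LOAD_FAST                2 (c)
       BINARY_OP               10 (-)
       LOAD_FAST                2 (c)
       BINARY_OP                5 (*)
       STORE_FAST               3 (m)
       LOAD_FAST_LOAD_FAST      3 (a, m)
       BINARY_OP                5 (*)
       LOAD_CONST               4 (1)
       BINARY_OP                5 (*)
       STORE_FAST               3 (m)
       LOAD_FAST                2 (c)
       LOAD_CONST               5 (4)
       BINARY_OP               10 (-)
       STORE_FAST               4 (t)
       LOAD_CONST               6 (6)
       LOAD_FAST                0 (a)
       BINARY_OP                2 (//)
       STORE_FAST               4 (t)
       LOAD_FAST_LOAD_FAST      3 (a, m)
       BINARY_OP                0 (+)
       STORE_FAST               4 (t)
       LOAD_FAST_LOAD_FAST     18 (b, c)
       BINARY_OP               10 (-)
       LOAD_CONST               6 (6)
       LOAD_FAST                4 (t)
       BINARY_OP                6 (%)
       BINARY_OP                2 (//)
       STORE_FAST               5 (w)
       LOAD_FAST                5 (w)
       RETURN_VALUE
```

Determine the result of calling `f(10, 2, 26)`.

LOAD_FAST b → push 2. Stack: [2]
LOAD_CONST → push 7. Stack: [2, 7]
BINARY_OP ^ → 2 ^ 7 = 5. Stack: [5]
STORE_FAST m → m=5. Stack: []
LOAD_CONST → push 10. Stack: [10]
LOAD_FAST m → push 5. Stack: [10, 5]
BINARY_OP + → 10 + 5 = 15. Stack: [15]
LOAD_FAST_LOAD_FAST c,c → push 26,26. Stack: [15, 26, 26]
BINARY_OP * → 26 * 26 = 676. Stack: [15, 676]
BINARY_OP ^ → 15 ^ 676 = 683. Stack: [683]
STORE_FAST m → m=683. Stack: []
LOAD_CONST → push 9. Stack: [9]
LOAD_FAST c → push 26. Stack: [9, 26]
BINARY_OP - → 9 - 26 = -17. Stack: [-17]
LOAD_FAST c → push 26. Stack: [-17, 26]
BINARY_OP * → -17 * 26 = -442. Stack: [-442]
STORE_FAST m → m=-442. Stack: []
LOAD_FAST_LOAD_FAST a,m → push 10,-442. Stack: [10, -442]
BINARY_OP * → 10 * -442 = -4420. Stack: [-4420]
LOAD_CONST → push 1. Stack: [-4420, 1]
BINARY_OP * → -4420 * 1 = -4420. Stack: [-4420]
STORE_FAST m → m=-4420. Stack: []
LOAD_FAST c → push 26. Stack: [26]
LOAD_CONST → push 4. Stack: [26, 4]
BINARY_OP - → 26 - 4 = 22. Stack: [22]
STORE_FAST t → t=22. Stack: []
LOAD_CONST → push 6. Stack: [6]
LOAD_FAST a → push 10. Stack: [6, 10]
BINARY_OP // → 6 // 10 = 0. Stack: [0]
STORE_FAST t → t=0. Stack: []
LOAD_FAST_LOAD_FAST a,m → push 10,-4420. Stack: [10, -4420]
BINARY_OP + → 10 + -4420 = -4410. Stack: [-4410]
STORE_FAST t → t=-4410. Stack: []
LOAD_FAST_LOAD_FAST b,c → push 2,26. Stack: [2, 26]
BINARY_OP - → 2 - 26 = -24. Stack: [-24]
LOAD_CONST → push 6. Stack: [-24, 6]
LOAD_FAST t → push -4410. Stack: [-24, 6, -4410]
BINARY_OP % → 6 % -4410 = -4404. Stack: [-24, -4404]
BINARY_OP // → -24 // -4404 = 0. Stack: [0]
STORE_FAST w → w=0. Stack: []
LOAD_FAST w → push 0. Stack: [0]
RETURN_VALUE → return 0.

0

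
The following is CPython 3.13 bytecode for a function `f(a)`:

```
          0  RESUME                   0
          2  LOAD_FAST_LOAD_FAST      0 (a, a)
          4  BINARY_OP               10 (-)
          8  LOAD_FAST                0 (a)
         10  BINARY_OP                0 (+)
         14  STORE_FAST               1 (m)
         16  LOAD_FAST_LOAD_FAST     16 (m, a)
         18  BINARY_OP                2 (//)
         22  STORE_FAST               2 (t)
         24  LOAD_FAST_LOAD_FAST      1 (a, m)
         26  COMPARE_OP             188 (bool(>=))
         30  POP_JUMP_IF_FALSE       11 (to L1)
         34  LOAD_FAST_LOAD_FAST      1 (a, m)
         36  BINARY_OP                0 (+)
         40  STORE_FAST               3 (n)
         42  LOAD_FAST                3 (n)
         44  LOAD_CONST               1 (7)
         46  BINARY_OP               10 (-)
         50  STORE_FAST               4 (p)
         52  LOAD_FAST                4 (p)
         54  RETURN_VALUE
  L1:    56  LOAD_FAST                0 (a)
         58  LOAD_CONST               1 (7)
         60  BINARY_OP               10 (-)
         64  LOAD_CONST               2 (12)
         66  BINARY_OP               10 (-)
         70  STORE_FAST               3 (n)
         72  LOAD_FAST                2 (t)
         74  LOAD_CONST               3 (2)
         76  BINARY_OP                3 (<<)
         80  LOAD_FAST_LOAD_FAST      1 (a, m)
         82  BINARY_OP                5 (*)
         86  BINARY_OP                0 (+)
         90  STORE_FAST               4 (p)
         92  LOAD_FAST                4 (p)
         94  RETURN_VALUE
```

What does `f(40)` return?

LOAD_FAST_LOAD_FAST a,a → push 40,40. Stack: [40, 40]
BINARY_OP - → 40 - 40 = 0. Stack: [0]
LOAD_FAST a → push 40. Stack: [0, 40]
BINARY_OP + → 0 + 40 = 40. Stack: [40]
STORE_FAST m → m=40. Stack: []
LOAD_FAST_LOAD_FAST m,a → push 40,40. Stack: [40, 40]
BINARY_OP // → 40 // 40 = 1. Stack: [1]
STORE_FAST t → t=1. Stack: []
LOAD_FAST_LOAD_FAST a,m → push 40,40. Stack: [40, 40]
COMPARE_OP bool(>=) → 40 vs 40 = True. Stack: [True]
POP_JUMP_IF_FALSE → pop True; no jump. Stack: []
LOAD_FAST_LOAD_FAST a,m → push 40,40. Stack: [40, 40]
BINARY_OP + → 40 + 40 = 80. Stack: [80]
STORE_FAST n → n=80. Stack: []
LOAD_FAST n → push 80. Stack: [80]
LOAD_CONST → push 7. Stack: [80, 7]
BINARY_OP - → 80 - 7 = 73. Stack: [73]
STORE_FAST p → p=73. Stack: []
LOAD_FAST p → push 73. Stack: [73]
RETURN_VALUE → return 73.

73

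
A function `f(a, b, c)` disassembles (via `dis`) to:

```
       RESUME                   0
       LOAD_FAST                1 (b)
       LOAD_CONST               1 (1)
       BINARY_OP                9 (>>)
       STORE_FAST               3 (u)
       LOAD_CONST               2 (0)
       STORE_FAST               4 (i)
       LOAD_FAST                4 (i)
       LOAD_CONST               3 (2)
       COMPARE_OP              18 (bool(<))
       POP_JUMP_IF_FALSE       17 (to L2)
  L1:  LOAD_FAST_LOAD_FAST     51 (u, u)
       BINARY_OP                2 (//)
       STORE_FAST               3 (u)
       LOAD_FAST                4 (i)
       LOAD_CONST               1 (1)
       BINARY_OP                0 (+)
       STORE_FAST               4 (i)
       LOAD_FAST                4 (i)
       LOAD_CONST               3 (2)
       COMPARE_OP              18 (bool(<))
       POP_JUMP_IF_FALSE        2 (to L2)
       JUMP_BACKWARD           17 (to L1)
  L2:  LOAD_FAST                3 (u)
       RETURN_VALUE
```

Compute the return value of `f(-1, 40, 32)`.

1

LOAD_FAST b → push 40. Stack: [40]
LOAD_CONST → push 1. Stack: [40, 1]
BINARY_OP >> → 40 >> 1 = 20. Stack: [20]
STORE_FAST u → u=20. Stack: []
LOAD_CONST → push 0. Stack: [0]
STORE_FAST i → i=0. Stack: []
LOAD_FAST i → push 0. Stack: [0]
LOAD_CONST → push 2. Stack: [0, 2]
COMPARE_OP bool(<) → 0 vs 2 = True. Stack: [True]
POP_JUMP_IF_FALSE → pop True; no jump. Stack: []
LOAD_FAST_LOAD_FAST u,u → push 20,20. Stack: [20, 20]
BINARY_OP // → 20 // 20 = 1. Stack: [1]
STORE_FAST u → u=1. Stack: []
LOAD_FAST i → push 0. Stack: [0]
LOAD_CONST → push 1. Stack: [0, 1]
BINARY_OP + → 0 + 1 = 1. Stack: [1]
STORE_FAST i → i=1. Stack: []
LOAD_FAST i → push 1. Stack: [1]
LOAD_CONST → push 2. Stack: [1, 2]
COMPARE_OP bool(<) → 1 vs 2 = True. Stack: [True]
POP_JUMP_IF_FALSE → pop True; no jump. Stack: []
LOAD_FAST_LOAD_FAST u,u → push 1,1. Stack: [1, 1]
BINARY_OP // → 1 // 1 = 1. Stack: [1]
STORE_FAST u → u=1. Stack: []
LOAD_FAST i → push 1. Stack: [1]
LOAD_CONST → push 1. Stack: [1, 1]
BINARY_OP + → 1 + 1 = 2. Stack: [2]
STORE_FAST i → i=2. Stack: []
LOAD_FAST i → push 2. Stack: [2]
LOAD_CONST → push 2. Stack: [2, 2]
COMPARE_OP bool(<) → 2 vs 2 = False. Stack: [False]
POP_JUMP_IF_FALSE → pop False; jump. Stack: []
LOAD_FAST u → push 1. Stack: [1]
RETURN_VALUE → return 1.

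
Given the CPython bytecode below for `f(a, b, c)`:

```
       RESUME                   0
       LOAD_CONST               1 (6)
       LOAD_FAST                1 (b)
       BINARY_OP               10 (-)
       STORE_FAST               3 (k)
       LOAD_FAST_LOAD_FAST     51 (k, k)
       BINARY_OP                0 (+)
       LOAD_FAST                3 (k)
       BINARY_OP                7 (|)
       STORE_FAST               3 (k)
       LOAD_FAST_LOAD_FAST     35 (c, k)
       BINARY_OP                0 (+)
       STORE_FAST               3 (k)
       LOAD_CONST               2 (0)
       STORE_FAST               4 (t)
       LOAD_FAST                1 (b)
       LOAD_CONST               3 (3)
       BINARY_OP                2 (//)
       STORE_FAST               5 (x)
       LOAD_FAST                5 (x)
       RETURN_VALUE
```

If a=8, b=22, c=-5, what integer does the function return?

7

LOAD_CONST → push 6. Stack: [6]
LOAD_FAST b → push 22. Stack: [6, 22]
BINARY_OP - → 6 - 22 = -16. Stack: [-16]
STORE_FAST k → k=-16. Stack: []
LOAD_FAST_LOAD_FAST k,k → push -16,-16. Stack: [-16, -16]
BINARY_OP + → -16 + -16 = -32. Stack: [-32]
LOAD_FAST k → push -16. Stack: [-32, -16]
BINARY_OP | → -32 | -16 = -16. Stack: [-16]
STORE_FAST k → k=-16. Stack: []
LOAD_FAST_LOAD_FAST c,k → push -5,-16. Stack: [-5, -16]
BINARY_OP + → -5 + -16 = -21. Stack: [-21]
STORE_FAST k → k=-21. Stack: []
LOAD_CONST → push 0. Stack: [0]
STORE_FAST t → t=0. Stack: []
LOAD_FAST b → push 22. Stack: [22]
LOAD_CONST → push 3. Stack: [22, 3]
BINARY_OP // → 22 // 3 = 7. Stack: [7]
STORE_FAST x → x=7. Stack: []
LOAD_FAST x → push 7. Stack: [7]
RETURN_VALUE → return 7.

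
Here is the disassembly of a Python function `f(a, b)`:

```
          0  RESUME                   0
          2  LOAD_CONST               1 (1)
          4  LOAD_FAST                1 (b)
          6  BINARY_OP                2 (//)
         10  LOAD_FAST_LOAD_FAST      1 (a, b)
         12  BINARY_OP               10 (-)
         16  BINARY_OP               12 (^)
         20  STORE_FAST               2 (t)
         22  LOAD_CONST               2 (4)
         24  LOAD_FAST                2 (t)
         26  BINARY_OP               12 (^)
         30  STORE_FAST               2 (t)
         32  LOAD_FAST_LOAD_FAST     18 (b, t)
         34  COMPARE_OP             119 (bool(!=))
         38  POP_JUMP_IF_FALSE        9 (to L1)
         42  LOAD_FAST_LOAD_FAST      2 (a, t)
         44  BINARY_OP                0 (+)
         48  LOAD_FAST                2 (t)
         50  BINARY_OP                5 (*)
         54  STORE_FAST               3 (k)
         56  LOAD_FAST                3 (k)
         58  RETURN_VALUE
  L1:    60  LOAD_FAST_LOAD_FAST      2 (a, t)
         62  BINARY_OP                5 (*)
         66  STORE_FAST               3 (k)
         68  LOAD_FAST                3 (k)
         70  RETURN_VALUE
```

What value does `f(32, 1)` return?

LOAD_CONST → push 1. Stack: [1]
LOAD_FAST b → push 1. Stack: [1, 1]
BINARY_OP // → 1 // 1 = 1. Stack: [1]
LOAD_FAST_LOAD_FAST a,b → push 32,1. Stack: [1, 32, 1]
BINARY_OP - → 32 - 1 = 31. Stack: [1, 31]
BINARY_OP ^ → 1 ^ 31 = 30. Stack: [30]
STORE_FAST t → t=30. Stack: []
LOAD_CONST → push 4. Stack: [4]
LOAD_FAST t → push 30. Stack: [4, 30]
BINARY_OP ^ → 4 ^ 30 = 26. Stack: [26]
STORE_FAST t → t=26. Stack: []
LOAD_FAST_LOAD_FAST b,t → push 1,26. Stack: [1, 26]
COMPARE_OP bool(!=) → 1 vs 26 = True. Stack: [True]
POP_JUMP_IF_FALSE → pop True; no jump. Stack: []
LOAD_FAST_LOAD_FAST a,t → push 32,26. Stack: [32, 26]
BINARY_OP + → 32 + 26 = 58. Stack: [58]
LOAD_FAST t → push 26. Stack: [58, 26]
BINARY_OP * → 58 * 26 = 1508. Stack: [1508]
STORE_FAST k → k=1508. Stack: []
LOAD_FAST k → push 1508. Stack: [1508]
RETURN_VALUE → return 1508.

1508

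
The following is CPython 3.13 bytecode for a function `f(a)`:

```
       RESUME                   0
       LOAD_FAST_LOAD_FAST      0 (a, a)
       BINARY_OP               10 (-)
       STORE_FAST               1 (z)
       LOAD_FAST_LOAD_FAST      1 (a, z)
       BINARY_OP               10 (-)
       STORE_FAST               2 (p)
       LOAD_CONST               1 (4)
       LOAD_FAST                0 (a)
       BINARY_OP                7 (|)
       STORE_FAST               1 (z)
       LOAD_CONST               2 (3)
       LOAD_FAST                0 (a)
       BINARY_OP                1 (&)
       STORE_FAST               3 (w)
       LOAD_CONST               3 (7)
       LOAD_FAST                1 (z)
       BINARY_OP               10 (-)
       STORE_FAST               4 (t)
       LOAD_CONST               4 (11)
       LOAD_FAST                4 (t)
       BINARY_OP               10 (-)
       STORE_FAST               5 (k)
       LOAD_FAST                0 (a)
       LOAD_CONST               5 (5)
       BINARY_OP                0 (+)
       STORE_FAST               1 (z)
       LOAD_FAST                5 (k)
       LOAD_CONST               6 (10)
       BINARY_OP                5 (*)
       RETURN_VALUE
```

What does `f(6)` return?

100

LOAD_FAST_LOAD_FAST a,a → push 6,6. Stack: [6, 6]
BINARY_OP - → 6 - 6 = 0. Stack: [0]
STORE_FAST z → z=0. Stack: []
LOAD_FAST_LOAD_FAST a,z → push 6,0. Stack: [6, 0]
BINARY_OP - → 6 - 0 = 6. Stack: [6]
STORE_FAST p → p=6. Stack: []
LOAD_CONST → push 4. Stack: [4]
LOAD_FAST a → push 6. Stack: [4, 6]
BINARY_OP | → 4 | 6 = 6. Stack: [6]
STORE_FAST z → z=6. Stack: []
LOAD_CONST → push 3. Stack: [3]
LOAD_FAST a → push 6. Stack: [3, 6]
BINARY_OP & → 3 & 6 = 2. Stack: [2]
STORE_FAST w → w=2. Stack: []
LOAD_CONST → push 7. Stack: [7]
LOAD_FAST z → push 6. Stack: [7, 6]
BINARY_OP - → 7 - 6 = 1. Stack: [1]
STORE_FAST t → t=1. Stack: []
LOAD_CONST → push 11. Stack: [11]
LOAD_FAST t → push 1. Stack: [11, 1]
BINARY_OP - → 11 - 1 = 10. Stack: [10]
STORE_FAST k → k=10. Stack: []
LOAD_FAST a → push 6. Stack: [6]
LOAD_CONST → push 5. Stack: [6, 5]
BINARY_OP + → 6 + 5 = 11. Stack: [11]
STORE_FAST z → z=11. Stack: []
LOAD_FAST k → push 10. Stack: [10]
LOAD_CONST → push 10. Stack: [10, 10]
BINARY_OP * → 10 * 10 = 100. Stack: [100]
RETURN_VALUE → return 100.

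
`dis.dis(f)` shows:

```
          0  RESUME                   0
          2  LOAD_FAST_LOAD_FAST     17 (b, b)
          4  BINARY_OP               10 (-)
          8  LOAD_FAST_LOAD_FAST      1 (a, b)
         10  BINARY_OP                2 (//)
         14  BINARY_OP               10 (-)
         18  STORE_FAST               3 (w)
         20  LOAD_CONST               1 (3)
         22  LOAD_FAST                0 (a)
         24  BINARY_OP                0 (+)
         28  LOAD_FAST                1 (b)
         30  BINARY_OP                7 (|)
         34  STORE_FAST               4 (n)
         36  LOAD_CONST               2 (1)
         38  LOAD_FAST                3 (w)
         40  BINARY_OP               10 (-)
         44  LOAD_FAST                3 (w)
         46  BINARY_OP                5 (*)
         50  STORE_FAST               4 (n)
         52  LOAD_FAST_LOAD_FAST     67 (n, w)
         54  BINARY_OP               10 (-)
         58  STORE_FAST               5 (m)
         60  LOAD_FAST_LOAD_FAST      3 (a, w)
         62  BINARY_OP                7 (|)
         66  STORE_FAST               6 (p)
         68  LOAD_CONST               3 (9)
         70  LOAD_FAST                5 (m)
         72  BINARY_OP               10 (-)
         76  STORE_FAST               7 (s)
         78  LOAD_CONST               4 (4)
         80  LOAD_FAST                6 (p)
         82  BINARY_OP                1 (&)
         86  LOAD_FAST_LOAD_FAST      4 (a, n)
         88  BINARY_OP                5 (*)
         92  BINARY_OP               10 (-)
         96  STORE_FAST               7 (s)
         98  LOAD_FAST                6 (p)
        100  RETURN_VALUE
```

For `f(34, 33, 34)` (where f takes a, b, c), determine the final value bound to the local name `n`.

-2

LOAD_FAST_LOAD_FAST b,b → push 33,33. Stack: [33, 33]
BINARY_OP - → 33 - 33 = 0. Stack: [0]
LOAD_FAST_LOAD_FAST a,b → push 34,33. Stack: [0, 34, 33]
BINARY_OP // → 34 // 33 = 1. Stack: [0, 1]
BINARY_OP - → 0 - 1 = -1. Stack: [-1]
STORE_FAST w → w=-1. Stack: []
LOAD_CONST → push 3. Stack: [3]
LOAD_FAST a → push 34. Stack: [3, 34]
BINARY_OP + → 3 + 34 = 37. Stack: [37]
LOAD_FAST b → push 33. Stack: [37, 33]
BINARY_OP | → 37 | 33 = 37. Stack: [37]
STORE_FAST n → n=37. Stack: []
LOAD_CONST → push 1. Stack: [1]
LOAD_FAST w → push -1. Stack: [1, -1]
BINARY_OP - → 1 - -1 = 2. Stack: [2]
LOAD_FAST w → push -1. Stack: [2, -1]
BINARY_OP * → 2 * -1 = -2. Stack: [-2]
STORE_FAST n → n=-2. Stack: []
LOAD_FAST_LOAD_FAST n,w → push -2,-1. Stack: [-2, -1]
BINARY_OP - → -2 - -1 = -1. Stack: [-1]
STORE_FAST m → m=-1. Stack: []
LOAD_FAST_LOAD_FAST a,w → push 34,-1. Stack: [34, -1]
BINARY_OP | → 34 | -1 = -1. Stack: [-1]
STORE_FAST p → p=-1. Stack: []
LOAD_CONST → push 9. Stack: [9]
LOAD_FAST m → push -1. Stack: [9, -1]
BINARY_OP - → 9 - -1 = 10. Stack: [10]
STORE_FAST s → s=10. Stack: []
LOAD_CONST → push 4. Stack: [4]
LOAD_FAST p → push -1. Stack: [4, -1]
BINARY_OP & → 4 & -1 = 4. Stack: [4]
LOAD_FAST_LOAD_FAST a,n → push 34,-2. Stack: [4, 34, -2]
BINARY_OP * → 34 * -2 = -68. Stack: [4, -68]
BINARY_OP - → 4 - -68 = 72. Stack: [72]
STORE_FAST s → s=72. Stack: []
LOAD_FAST p → push -1. Stack: [-1]
RETURN_VALUE → return -1.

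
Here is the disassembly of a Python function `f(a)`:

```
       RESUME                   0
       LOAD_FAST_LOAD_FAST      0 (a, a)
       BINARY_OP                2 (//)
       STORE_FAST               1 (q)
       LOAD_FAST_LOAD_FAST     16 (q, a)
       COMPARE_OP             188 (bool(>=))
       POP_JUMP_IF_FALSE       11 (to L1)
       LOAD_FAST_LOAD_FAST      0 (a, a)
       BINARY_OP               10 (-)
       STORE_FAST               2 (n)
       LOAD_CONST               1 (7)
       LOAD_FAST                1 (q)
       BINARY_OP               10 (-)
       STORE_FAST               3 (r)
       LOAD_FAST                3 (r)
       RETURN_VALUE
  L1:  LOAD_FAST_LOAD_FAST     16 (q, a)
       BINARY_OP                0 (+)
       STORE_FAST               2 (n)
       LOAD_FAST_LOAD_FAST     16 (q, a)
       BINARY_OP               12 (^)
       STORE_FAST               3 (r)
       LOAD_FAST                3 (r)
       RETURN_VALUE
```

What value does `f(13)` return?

LOAD_FAST_LOAD_FAST a,a → push 13,13. Stack: [13, 13]
BINARY_OP // → 13 // 13 = 1. Stack: [1]
STORE_FAST q → q=1. Stack: []
LOAD_FAST_LOAD_FAST q,a → push 1,13. Stack: [1, 13]
COMPARE_OP bool(>=) → 1 vs 13 = False. Stack: [False]
POP_JUMP_IF_FALSE → pop False; jump. Stack: []
LOAD_FAST_LOAD_FAST q,a → push 1,13. Stack: [1, 13]
BINARY_OP + → 1 + 13 = 14. Stack: [14]
STORE_FAST n → n=14. Stack: []
LOAD_FAST_LOAD_FAST q,a → push 1,13. Stack: [1, 13]
BINARY_OP ^ → 1 ^ 13 = 12. Stack: [12]
STORE_FAST r → r=12. Stack: []
LOAD_FAST r → push 12. Stack: [12]
RETURN_VALUE → return 12.

12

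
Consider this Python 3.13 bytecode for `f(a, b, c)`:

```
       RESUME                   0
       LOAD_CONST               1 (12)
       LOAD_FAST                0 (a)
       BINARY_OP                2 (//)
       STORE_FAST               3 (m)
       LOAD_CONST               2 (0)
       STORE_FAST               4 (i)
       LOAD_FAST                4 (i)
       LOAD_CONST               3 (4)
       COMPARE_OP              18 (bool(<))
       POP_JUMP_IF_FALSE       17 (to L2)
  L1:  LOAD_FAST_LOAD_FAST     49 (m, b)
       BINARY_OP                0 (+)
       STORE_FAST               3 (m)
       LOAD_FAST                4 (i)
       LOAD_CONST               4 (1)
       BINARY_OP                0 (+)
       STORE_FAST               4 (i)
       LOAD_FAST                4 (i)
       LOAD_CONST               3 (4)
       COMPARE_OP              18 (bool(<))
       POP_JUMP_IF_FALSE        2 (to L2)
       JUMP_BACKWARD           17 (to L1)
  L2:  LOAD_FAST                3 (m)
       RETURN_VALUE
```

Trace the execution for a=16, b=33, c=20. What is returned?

132

LOAD_CONST → push 12. Stack: [12]
LOAD_FAST a → push 16. Stack: [12, 16]
BINARY_OP // → 12 // 16 = 0. Stack: [0]
STORE_FAST m → m=0. Stack: []
LOAD_CONST → push 0. Stack: [0]
STORE_FAST i → i=0. Stack: []
LOAD_FAST i → push 0. Stack: [0]
LOAD_CONST → push 4. Stack: [0, 4]
COMPARE_OP bool(<) → 0 vs 4 = True. Stack: [True]
POP_JUMP_IF_FALSE → pop True; no jump. Stack: []
LOAD_FAST_LOAD_FAST m,b → push 0,33. Stack: [0, 33]
BINARY_OP + → 0 + 33 = 33. Stack: [33]
STORE_FAST m → m=33. Stack: []
LOAD_FAST i → push 0. Stack: [0]
LOAD_CONST → push 1. Stack: [0, 1]
BINARY_OP + → 0 + 1 = 1. Stack: [1]
STORE_FAST i → i=1. Stack: []
LOAD_FAST i → push 1. Stack: [1]
LOAD_CONST → push 4. Stack: [1, 4]
COMPARE_OP bool(<) → 1 vs 4 = True. Stack: [True]
POP_JUMP_IF_FALSE → pop True; no jump. Stack: []
LOAD_FAST_LOAD_FAST m,b → push 33,33. Stack: [33, 33]
BINARY_OP + → 33 + 33 = 66. Stack: [66]
STORE_FAST m → m=66. Stack: []
LOAD_FAST i → push 1. Stack: [1]
LOAD_CONST → push 1. Stack: [1, 1]
BINARY_OP + → 1 + 1 = 2. Stack: [2]
STORE_FAST i → i=2. Stack: []
LOAD_FAST i → push 2. Stack: [2]
LOAD_CONST → push 4. Stack: [2, 4]
COMPARE_OP bool(<) → 2 vs 4 = True. Stack: [True]
POP_JUMP_IF_FALSE → pop True; no jump. Stack: []
LOAD_FAST_LOAD_FAST m,b → push 66,33. Stack: [66, 33]
BINARY_OP + → 66 + 33 = 99. Stack: [99]
STORE_FAST m → m=99. Stack: []
LOAD_FAST i → push 2. Stack: [2]
LOAD_CONST → push 1. Stack: [2, 1]
BINARY_OP + → 2 + 1 = 3. Stack: [3]
STORE_FAST i → i=3. Stack: []
LOAD_FAST i → push 3. Stack: [3]
LOAD_CONST → push 4. Stack: [3, 4]
COMPARE_OP bool(<) → 3 vs 4 = True. Stack: [True]
POP_JUMP_IF_FALSE → pop True; no jump. Stack: []
LOAD_FAST_LOAD_FAST m,b → push 99,33. Stack: [99, 33]
BINARY_OP + → 99 + 33 = 132. Stack: [132]
STORE_FAST m → m=132. Stack: []
LOAD_FAST i → push 3. Stack: [3]
LOAD_CONST → push 1. Stack: [3, 1]
BINARY_OP + → 3 + 1 = 4. Stack: [4]
STORE_FAST i → i=4. Stack: []
LOAD_FAST i → push 4. Stack: [4]
LOAD_CONST → push 4. Stack: [4, 4]
COMPARE_OP bool(<) → 4 vs 4 = False. Stack: [False]
POP_JUMP_IF_FALSE → pop False; jump. Stack: []
LOAD_FAST m → push 132. Stack: [132]
RETURN_VALUE → return 132.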